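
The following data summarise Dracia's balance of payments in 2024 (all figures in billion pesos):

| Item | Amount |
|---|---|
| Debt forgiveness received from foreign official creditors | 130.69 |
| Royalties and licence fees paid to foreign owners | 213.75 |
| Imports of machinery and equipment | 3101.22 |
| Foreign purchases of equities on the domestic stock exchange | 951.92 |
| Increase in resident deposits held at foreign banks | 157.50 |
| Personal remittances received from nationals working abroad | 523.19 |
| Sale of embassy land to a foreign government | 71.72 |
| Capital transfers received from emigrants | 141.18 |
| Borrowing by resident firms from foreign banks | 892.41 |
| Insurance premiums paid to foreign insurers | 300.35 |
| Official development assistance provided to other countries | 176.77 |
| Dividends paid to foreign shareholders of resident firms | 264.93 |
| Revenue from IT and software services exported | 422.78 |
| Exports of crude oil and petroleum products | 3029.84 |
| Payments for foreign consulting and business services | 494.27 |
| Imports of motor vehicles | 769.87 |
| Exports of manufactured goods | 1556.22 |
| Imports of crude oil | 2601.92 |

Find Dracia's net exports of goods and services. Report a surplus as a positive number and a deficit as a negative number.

Goods: -3101.22 - 769.87 + 3029.84 + 1556.22 - 2601.92 = -1886.95
Services: -300.35 - 494.27 - 213.75 + 422.78 = -585.59
Trade balance = -1886.95 + (-585.59) = -2472.54
(Excluded from the trade balance — capital account: debt forgiveness received from foreign official creditors 130.69, sale of embassy land to a foreign government 71.72, capital transfers received from emigrants 141.18; financial account: foreign purchases of equities on the domestic stock exchange 951.92, increase in resident deposits held at foreign banks 157.50, borrowing by resident firms from foreign banks 892.41; secondary income: personal remittances received from nationals working abroad 523.19, official development assistance provided to other countries 176.77; primary income: dividends paid to foreign shareholders of resident firms 264.93.)

-2472.54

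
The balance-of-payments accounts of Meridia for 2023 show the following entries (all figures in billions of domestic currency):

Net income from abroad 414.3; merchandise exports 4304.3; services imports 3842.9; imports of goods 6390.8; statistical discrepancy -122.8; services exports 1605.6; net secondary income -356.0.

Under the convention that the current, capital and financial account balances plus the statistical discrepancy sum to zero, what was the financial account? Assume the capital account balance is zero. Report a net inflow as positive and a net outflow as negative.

Goods balance = 4304.3 - 6390.8 = -2086.5
Services balance = 1605.6 - 3842.9 = -2237.3
Trade balance (goods + services) = -2086.5 + (-2237.3) = -4323.8
Net primary income = 414.3
Net secondary income = -356.0
Current account = -4323.8 + 414.3 + (-356.0) = -4265.5
Financial account = -(-4265.5 + (-122.8)) = 4388.3

4388.3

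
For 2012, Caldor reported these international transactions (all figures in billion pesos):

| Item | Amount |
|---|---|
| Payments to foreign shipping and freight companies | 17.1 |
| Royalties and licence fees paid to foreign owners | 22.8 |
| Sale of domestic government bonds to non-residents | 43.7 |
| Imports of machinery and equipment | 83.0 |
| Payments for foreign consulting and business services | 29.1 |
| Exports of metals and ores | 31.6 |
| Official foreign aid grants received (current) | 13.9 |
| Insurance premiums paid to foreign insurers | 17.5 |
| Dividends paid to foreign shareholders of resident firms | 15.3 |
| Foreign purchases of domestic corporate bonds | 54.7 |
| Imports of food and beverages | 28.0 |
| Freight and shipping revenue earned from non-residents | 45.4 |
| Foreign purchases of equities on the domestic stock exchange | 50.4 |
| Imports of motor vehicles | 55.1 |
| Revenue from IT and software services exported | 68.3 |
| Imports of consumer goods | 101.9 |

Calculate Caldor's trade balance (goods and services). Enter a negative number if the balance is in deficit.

Goods: -83.0 + 31.6 - 55.1 - 101.9 - 28.0 = -236.4
Services: -29.1 + 68.3 - 22.8 + 45.4 - 17.5 - 17.1 = 27.2
Trade balance = -236.4 + 27.2 = -209.2
(Excluded from the trade balance — financial account: sale of domestic government bonds to non-residents 43.7, foreign purchases of domestic corporate bonds 54.7, foreign purchases of equities on the domestic stock exchange 50.4; secondary income: official foreign aid grants received (current) 13.9; primary income: dividends paid to foreign shareholders of resident firms 15.3.)

-209.2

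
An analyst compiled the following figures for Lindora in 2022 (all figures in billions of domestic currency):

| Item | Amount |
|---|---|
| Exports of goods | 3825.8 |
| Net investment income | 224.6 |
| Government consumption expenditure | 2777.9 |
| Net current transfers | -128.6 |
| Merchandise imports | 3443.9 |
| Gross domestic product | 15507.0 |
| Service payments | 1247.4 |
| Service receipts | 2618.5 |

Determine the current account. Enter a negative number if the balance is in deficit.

Goods balance = 3825.8 - 3443.9 = 381.9
Services balance = 2618.5 - 1247.4 = 1371.1
Trade balance (goods + services) = 381.9 + 1371.1 = 1753.0
Net primary income = 224.6
Net secondary income = -128.6
Current account = 1753.0 + 224.6 + (-128.6) = 1849.0

1849.0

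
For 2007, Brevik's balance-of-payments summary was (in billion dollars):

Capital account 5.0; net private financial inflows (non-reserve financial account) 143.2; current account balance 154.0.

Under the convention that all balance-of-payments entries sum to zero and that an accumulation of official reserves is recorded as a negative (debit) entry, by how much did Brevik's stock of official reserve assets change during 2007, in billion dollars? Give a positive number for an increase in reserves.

302.2

Official reserve transactions balance = -(154.0 + 5.0 + 143.2) = -302.2
An accumulation of reserves is recorded as a debit (negative entry), so the change in the stock of reserves is the negative of that balance.
Change in official reserves = -(-302.2) = 302.2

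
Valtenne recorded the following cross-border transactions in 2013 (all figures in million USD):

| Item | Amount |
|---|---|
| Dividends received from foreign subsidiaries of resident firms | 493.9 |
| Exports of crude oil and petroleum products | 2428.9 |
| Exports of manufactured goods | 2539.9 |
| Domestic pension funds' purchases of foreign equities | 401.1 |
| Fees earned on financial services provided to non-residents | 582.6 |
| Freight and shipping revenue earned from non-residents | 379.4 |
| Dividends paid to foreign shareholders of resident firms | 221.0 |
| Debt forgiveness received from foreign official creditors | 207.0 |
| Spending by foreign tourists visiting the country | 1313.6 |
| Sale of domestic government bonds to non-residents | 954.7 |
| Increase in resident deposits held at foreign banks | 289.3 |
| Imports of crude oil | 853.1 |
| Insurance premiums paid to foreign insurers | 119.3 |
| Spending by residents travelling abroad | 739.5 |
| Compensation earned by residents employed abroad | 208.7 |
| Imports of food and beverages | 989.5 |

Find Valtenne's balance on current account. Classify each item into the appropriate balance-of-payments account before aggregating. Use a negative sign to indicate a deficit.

Goods: -989.5 + 2539.9 - 853.1 + 2428.9 = 3126.2
Services: 1313.6 + 379.4 - 739.5 - 119.3 + 582.6 = 1416.8
Primary income: 493.9 - 221.0 + 208.7 = 481.6
Current account = 3126.2 + 1416.8 + 481.6 = 5024.6
(Excluded from the current account — financial account: domestic pension funds' purchases of foreign equities 401.1, sale of domestic government bonds to non-residents 954.7, increase in resident deposits held at foreign banks 289.3; capital account: debt forgiveness received from foreign official creditors 207.0.)

5024.6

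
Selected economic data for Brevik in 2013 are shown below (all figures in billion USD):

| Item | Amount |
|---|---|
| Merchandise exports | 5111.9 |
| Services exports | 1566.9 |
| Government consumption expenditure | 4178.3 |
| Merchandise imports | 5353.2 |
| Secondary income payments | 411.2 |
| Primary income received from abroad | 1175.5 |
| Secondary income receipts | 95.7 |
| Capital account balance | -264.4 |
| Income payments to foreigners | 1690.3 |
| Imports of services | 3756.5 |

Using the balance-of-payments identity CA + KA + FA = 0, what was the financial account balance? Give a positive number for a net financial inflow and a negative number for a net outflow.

Goods balance = 5111.9 - 5353.2 = -241.3
Services balance = 1566.9 - 3756.5 = -2189.6
Trade balance (goods + services) = -241.3 + (-2189.6) = -2430.9
Net primary income = 1175.5 - 1690.3 = -514.8
Net secondary income = 95.7 - 411.2 = -315.5
Current account = -2430.9 + (-514.8) + (-315.5) = -3261.2
Financial account = -(-3261.2 + (-264.4)) = 3525.6

3525.6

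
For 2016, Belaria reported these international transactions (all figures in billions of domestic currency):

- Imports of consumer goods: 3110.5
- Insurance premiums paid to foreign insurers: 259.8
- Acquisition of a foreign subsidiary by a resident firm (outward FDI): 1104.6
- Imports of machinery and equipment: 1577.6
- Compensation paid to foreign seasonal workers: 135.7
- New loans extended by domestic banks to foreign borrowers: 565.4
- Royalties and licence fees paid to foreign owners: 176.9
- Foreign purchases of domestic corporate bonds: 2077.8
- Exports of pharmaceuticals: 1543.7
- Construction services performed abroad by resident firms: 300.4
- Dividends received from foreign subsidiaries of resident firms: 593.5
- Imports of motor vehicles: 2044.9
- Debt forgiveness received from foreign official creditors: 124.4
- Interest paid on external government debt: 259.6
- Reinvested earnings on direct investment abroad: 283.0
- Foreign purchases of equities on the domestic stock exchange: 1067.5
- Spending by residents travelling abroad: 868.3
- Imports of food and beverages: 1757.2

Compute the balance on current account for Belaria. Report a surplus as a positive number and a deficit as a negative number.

-7469.9

Goods: -1577.6 + 1543.7 - 2044.9 - 1757.2 - 3110.5 = -6946.5
Services: -868.3 + 300.4 - 259.8 - 176.9 = -1004.6
Primary income: -259.6 + 593.5 - 135.7 + 283.0 = 481.2
Current account = (-6946.5) + (-1004.6) + 481.2 = -7469.9
(Excluded from the current account — financial account: acquisition of a foreign subsidiary by a resident firm (outward FDI) 1104.6, new loans extended by domestic banks to foreign borrowers 565.4, foreign purchases of domestic corporate bonds 2077.8, foreign purchases of equities on the domestic stock exchange 1067.5; capital account: debt forgiveness received from foreign official creditors 124.4.)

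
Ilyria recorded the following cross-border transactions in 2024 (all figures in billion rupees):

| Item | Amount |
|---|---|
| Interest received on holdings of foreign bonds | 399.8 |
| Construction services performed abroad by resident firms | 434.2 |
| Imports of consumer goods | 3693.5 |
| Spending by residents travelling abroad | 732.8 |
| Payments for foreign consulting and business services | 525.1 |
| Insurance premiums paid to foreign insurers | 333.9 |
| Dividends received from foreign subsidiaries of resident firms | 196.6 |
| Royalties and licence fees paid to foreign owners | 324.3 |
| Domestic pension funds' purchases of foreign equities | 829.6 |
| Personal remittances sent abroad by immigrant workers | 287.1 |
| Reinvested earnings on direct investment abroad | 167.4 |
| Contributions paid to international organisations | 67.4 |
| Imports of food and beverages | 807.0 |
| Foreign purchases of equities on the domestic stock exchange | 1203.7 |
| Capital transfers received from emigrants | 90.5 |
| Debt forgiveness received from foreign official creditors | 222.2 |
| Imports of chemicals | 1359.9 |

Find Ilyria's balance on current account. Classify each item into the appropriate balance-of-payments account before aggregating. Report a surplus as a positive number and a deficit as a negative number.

Goods: -1359.9 - 3693.5 - 807.0 = -5860.4
Services: -732.8 - 525.1 + 434.2 - 333.9 - 324.3 = -1481.9
Primary income: 167.4 + 399.8 + 196.6 = 763.8
Secondary income: -287.1 - 67.4 = -354.5
Current account = (-5860.4) + (-1481.9) + 763.8 + (-354.5) = -6933.0
(Excluded from the current account — financial account: domestic pension funds' purchases of foreign equities 829.6, foreign purchases of equities on the domestic stock exchange 1203.7; capital account: capital transfers received from emigrants 90.5, debt forgiveness received from foreign official creditors 222.2.)

-6933.0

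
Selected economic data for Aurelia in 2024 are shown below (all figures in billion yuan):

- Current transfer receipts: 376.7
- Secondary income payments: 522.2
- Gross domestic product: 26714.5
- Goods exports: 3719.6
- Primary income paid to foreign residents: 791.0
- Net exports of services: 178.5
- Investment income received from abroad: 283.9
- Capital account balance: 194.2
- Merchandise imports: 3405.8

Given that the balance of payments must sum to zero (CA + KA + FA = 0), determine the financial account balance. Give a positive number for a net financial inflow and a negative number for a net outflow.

-33.9

Goods balance = 3719.6 - 3405.8 = 313.8
Services balance = 178.5
Trade balance (goods + services) = 313.8 + 178.5 = 492.3
Net primary income = 283.9 - 791.0 = -507.1
Net secondary income = 376.7 - 522.2 = -145.5
Current account = 492.3 + (-507.1) + (-145.5) = -160.3
Financial account = -(-160.3 + 194.2) = -33.9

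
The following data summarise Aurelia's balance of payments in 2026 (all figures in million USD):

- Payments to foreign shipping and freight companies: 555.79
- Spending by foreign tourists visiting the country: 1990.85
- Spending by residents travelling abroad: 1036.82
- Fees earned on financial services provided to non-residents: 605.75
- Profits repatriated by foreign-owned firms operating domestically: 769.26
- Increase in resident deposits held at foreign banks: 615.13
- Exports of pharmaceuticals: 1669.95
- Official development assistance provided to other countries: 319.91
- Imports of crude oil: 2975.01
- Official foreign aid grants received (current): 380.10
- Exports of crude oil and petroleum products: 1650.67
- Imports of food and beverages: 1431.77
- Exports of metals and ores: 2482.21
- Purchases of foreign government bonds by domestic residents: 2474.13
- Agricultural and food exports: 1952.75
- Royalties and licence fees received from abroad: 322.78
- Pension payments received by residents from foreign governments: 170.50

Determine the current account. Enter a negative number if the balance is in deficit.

Goods: -2975.01 + 1650.67 - 1431.77 + 1669.95 + 2482.21 + 1952.75 = 3348.80
Services: 1990.85 + 605.75 - 555.79 + 322.78 - 1036.82 = 1326.77
Primary income: -769.26
Secondary income: 380.10 - 319.91 + 170.50 = 230.69
Current account = 3348.80 + 1326.77 + (-769.26) + 230.69 = 4137.00
(Excluded from the current account — financial account: increase in resident deposits held at foreign banks 615.13, purchases of foreign government bonds by domestic residents 2474.13.)

4137.00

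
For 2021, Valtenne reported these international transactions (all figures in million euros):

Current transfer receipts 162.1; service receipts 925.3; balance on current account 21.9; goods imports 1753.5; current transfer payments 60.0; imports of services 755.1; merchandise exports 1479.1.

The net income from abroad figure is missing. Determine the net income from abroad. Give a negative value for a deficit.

Current account = goods balance + services balance + net primary income + net secondary income
Sum of the known components = -2.1
Net income from abroad = CA - (known components) = 21.9 - (-2.1) = 24.0

24.0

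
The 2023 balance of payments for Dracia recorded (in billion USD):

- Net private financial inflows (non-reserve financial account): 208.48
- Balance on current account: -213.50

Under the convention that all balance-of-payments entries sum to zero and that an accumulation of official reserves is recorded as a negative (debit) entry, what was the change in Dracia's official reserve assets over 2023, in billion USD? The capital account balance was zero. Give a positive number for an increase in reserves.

Official reserve transactions balance = -((-213.50) + 208.48) = 5.02
An accumulation of reserves is recorded as a debit (negative entry), so the change in the stock of reserves is the negative of that balance.
Change in official reserves = -(5.02) = -5.02

-5.02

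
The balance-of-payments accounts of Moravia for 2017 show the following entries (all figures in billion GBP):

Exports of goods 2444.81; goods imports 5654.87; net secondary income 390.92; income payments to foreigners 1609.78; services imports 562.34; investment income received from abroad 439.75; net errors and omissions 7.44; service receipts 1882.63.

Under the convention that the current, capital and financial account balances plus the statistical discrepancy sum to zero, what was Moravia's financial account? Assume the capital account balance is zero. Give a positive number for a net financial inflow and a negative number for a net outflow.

2661.44

Goods balance = 2444.81 - 5654.87 = -3210.06
Services balance = 1882.63 - 562.34 = 1320.29
Trade balance (goods + services) = -3210.06 + 1320.29 = -1889.77
Net primary income = 439.75 - 1609.78 = -1170.03
Net secondary income = 390.92
Current account = -1889.77 + (-1170.03) + 390.92 = -2668.88
Financial account = -(-2668.88 + 7.44) = 2661.44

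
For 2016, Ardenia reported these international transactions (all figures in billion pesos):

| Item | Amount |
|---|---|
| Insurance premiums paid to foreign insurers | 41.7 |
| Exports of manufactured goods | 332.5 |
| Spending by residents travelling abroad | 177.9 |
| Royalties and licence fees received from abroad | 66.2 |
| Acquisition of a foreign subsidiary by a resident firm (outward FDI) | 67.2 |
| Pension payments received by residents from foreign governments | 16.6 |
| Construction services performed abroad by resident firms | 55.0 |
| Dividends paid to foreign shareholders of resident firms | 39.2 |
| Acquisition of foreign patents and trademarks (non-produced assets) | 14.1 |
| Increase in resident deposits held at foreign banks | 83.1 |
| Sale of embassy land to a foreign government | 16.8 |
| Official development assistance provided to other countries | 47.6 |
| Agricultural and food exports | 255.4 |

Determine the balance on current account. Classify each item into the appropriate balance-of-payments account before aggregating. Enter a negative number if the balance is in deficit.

419.3

Goods: 255.4 + 332.5 = 587.9
Services: -177.9 + 66.2 + 55.0 - 41.7 = -98.4
Primary income: -39.2
Secondary income: -47.6 + 16.6 = -31.0
Current account = 587.9 + (-98.4) + (-39.2) + (-31.0) = 419.3
(Excluded from the current account — financial account: acquisition of a foreign subsidiary by a resident firm (outward FDI) 67.2, increase in resident deposits held at foreign banks 83.1; capital account: acquisition of foreign patents and trademarks (non-produced assets) 14.1, sale of embassy land to a foreign government 16.8.)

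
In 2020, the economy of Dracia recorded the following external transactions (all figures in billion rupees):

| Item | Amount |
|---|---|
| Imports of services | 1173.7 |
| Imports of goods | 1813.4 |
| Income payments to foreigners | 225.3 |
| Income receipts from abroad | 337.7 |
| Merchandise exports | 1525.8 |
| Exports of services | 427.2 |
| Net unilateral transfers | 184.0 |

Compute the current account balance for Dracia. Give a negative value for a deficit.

-737.7

Goods balance = 1525.8 - 1813.4 = -287.6
Services balance = 427.2 - 1173.7 = -746.5
Trade balance (goods + services) = -287.6 + (-746.5) = -1034.1
Net primary income = 337.7 - 225.3 = 112.4
Net secondary income = 184.0
Current account = -1034.1 + 112.4 + 184.0 = -737.7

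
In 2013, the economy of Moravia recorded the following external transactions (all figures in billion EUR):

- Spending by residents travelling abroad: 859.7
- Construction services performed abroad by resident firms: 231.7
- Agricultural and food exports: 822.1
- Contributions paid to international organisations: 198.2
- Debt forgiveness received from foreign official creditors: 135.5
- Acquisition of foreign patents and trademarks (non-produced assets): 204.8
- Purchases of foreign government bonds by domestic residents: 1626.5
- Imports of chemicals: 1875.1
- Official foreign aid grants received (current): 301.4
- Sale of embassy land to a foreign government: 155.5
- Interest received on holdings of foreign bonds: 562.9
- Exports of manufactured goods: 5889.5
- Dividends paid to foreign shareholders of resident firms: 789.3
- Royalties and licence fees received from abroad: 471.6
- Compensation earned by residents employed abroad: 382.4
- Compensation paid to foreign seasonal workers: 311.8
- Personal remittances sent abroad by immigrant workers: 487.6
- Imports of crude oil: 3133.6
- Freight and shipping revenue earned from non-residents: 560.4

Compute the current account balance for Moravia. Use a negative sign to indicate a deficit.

1566.7

Goods: 5889.5 + 822.1 - 3133.6 - 1875.1 = 1702.9
Services: -859.7 + 471.6 + 231.7 + 560.4 = 404.0
Primary income: -311.8 + 562.9 + 382.4 - 789.3 = -155.8
Secondary income: 301.4 - 487.6 - 198.2 = -384.4
Current account = 1702.9 + 404.0 + (-155.8) + (-384.4) = 1566.7
(Excluded from the current account — capital account: debt forgiveness received from foreign official creditors 135.5, acquisition of foreign patents and trademarks (non-produced assets) 204.8, sale of embassy land to a foreign government 155.5; financial account: purchases of foreign government bonds by domestic residents 1626.5.)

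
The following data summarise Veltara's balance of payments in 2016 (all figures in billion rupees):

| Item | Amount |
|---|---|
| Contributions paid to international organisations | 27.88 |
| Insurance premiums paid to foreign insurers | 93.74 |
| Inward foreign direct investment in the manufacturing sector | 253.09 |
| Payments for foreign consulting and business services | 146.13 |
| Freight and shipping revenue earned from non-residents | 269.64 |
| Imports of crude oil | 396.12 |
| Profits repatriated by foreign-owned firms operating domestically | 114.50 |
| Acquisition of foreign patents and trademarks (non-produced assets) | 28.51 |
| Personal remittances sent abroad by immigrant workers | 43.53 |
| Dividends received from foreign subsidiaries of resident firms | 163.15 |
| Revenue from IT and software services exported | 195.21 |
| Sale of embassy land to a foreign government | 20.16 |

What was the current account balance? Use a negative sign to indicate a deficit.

Goods: -396.12
Services: 195.21 + 269.64 - 93.74 - 146.13 = 224.98
Primary income: 163.15 - 114.50 = 48.65
Secondary income: -27.88 - 43.53 = -71.41
Current account = (-396.12) + 224.98 + 48.65 + (-71.41) = -193.90
(Excluded from the current account — financial account: inward foreign direct investment in the manufacturing sector 253.09; capital account: acquisition of foreign patents and trademarks (non-produced assets) 28.51, sale of embassy land to a foreign government 20.16.)

-193.90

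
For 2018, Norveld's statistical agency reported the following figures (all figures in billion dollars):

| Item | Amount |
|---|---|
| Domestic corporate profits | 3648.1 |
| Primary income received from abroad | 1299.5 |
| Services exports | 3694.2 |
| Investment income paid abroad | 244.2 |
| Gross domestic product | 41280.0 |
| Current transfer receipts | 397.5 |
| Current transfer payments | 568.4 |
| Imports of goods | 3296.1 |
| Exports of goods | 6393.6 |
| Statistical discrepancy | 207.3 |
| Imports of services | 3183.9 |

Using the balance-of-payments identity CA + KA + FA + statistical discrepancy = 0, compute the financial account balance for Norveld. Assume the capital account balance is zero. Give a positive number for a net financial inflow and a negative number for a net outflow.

Goods balance = 6393.6 - 3296.1 = 3097.5
Services balance = 3694.2 - 3183.9 = 510.3
Trade balance (goods + services) = 3097.5 + 510.3 = 3607.8
Net primary income = 1299.5 - 244.2 = 1055.3
Net secondary income = 397.5 - 568.4 = -170.9
Current account = 3607.8 + 1055.3 + (-170.9) = 4492.2
Financial account = -(4492.2 + 207.3) = -4699.5

-4699.5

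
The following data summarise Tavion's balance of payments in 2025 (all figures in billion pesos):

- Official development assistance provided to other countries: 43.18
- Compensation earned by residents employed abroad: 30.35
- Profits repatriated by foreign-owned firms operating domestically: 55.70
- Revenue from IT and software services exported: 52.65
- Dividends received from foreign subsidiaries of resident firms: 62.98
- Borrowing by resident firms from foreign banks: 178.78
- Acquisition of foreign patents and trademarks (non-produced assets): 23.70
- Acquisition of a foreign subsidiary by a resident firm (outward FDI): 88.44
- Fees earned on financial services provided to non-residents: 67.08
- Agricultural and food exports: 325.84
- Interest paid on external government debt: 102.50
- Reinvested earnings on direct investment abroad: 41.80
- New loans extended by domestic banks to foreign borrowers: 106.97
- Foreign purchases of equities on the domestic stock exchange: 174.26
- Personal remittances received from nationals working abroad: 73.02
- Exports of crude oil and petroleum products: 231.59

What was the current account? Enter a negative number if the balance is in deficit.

Goods: 231.59 + 325.84 = 557.43
Services: 52.65 + 67.08 = 119.73
Primary income: 41.80 - 55.70 + 62.98 - 102.50 + 30.35 = -23.07
Secondary income: -43.18 + 73.02 = 29.84
Current account = 557.43 + 119.73 + (-23.07) + 29.84 = 683.93
(Excluded from the current account — financial account: borrowing by resident firms from foreign banks 178.78, acquisition of a foreign subsidiary by a resident firm (outward FDI) 88.44, new loans extended by domestic banks to foreign borrowers 106.97, foreign purchases of equities on the domestic stock exchange 174.26; capital account: acquisition of foreign patents and trademarks (non-produced assets) 23.70.)

683.93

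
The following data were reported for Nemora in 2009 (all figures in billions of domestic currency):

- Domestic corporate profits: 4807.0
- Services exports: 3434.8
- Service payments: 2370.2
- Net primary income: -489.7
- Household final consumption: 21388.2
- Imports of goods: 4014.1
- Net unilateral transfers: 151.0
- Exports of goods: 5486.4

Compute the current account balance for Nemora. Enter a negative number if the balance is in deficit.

2198.2

Goods balance = 5486.4 - 4014.1 = 1472.3
Services balance = 3434.8 - 2370.2 = 1064.6
Trade balance (goods + services) = 1472.3 + 1064.6 = 2536.9
Net primary income = -489.7
Net secondary income = 151.0
Current account = 2536.9 + (-489.7) + 151.0 = 2198.2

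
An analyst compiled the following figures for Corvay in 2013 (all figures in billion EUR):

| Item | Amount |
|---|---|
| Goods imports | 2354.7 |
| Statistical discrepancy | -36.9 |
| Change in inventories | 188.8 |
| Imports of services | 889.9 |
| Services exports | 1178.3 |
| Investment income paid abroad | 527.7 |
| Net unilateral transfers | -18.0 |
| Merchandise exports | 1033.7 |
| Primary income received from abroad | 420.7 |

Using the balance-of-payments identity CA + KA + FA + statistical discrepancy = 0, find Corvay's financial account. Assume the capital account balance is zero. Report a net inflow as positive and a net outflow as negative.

1194.5

Goods balance = 1033.7 - 2354.7 = -1321.0
Services balance = 1178.3 - 889.9 = 288.4
Trade balance (goods + services) = -1321.0 + 288.4 = -1032.6
Net primary income = 420.7 - 527.7 = -107.0
Net secondary income = -18.0
Current account = -1032.6 + (-107.0) + (-18.0) = -1157.6
Financial account = -(-1157.6 + (-36.9)) = 1194.5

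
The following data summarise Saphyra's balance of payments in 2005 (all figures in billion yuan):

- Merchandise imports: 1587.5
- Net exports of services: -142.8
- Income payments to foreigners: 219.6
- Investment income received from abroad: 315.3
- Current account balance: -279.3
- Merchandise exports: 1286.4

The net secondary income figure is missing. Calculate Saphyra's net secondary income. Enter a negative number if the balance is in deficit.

68.9

Current account = goods balance + services balance + net primary income + net secondary income
Sum of the known components = -348.2
Net secondary income = CA - (known components) = -279.3 - (-348.2) = 68.9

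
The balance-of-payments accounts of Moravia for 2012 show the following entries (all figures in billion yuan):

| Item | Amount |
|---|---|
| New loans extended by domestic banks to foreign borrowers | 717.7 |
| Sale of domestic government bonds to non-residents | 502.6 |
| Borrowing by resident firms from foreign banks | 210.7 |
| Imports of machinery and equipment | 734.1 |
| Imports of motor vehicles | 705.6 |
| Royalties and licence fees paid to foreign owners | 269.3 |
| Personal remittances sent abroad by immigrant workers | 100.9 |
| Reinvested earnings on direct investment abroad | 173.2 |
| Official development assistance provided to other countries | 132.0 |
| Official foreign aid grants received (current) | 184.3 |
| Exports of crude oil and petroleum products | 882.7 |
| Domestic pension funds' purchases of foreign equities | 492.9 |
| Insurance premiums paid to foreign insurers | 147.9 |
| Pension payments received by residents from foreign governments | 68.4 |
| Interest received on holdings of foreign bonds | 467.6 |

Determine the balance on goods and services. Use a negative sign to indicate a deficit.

Goods: -734.1 - 705.6 + 882.7 = -557.0
Services: -269.3 - 147.9 = -417.2
Trade balance = -557.0 + (-417.2) = -974.2
(Excluded from the trade balance — financial account: new loans extended by domestic banks to foreign borrowers 717.7, sale of domestic government bonds to non-residents 502.6, borrowing by resident firms from foreign banks 210.7, domestic pension funds' purchases of foreign equities 492.9; secondary income: personal remittances sent abroad by immigrant workers 100.9, official development assistance provided to other countries 132.0, official foreign aid grants received (current) 184.3, pension payments received by residents from foreign governments 68.4; primary income: reinvested earnings on direct investment abroad 173.2, interest received on holdings of foreign bonds 467.6.)

-974.2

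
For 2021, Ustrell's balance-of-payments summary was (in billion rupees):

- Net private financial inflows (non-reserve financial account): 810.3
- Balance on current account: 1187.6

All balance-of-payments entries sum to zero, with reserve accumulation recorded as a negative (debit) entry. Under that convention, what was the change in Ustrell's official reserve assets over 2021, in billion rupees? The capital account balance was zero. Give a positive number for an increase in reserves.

Official reserve transactions balance = -(1187.6 + 810.3) = -1997.9
An accumulation of reserves is recorded as a debit (negative entry), so the change in the stock of reserves is the negative of that balance.
Change in official reserves = -(-1997.9) = 1997.9

1997.9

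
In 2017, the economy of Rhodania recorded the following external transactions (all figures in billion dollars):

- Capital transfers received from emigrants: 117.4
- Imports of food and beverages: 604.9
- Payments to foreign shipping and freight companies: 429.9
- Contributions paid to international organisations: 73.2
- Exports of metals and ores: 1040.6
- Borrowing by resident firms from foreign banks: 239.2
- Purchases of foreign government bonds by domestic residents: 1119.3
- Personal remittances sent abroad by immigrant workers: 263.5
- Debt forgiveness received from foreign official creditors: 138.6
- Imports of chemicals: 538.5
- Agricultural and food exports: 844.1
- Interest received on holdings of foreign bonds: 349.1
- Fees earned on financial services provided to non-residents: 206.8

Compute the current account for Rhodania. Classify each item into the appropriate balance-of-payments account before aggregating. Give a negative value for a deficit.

Goods: 1040.6 - 538.5 + 844.1 - 604.9 = 741.3
Services: -429.9 + 206.8 = -223.1
Primary income: 349.1
Secondary income: -263.5 - 73.2 = -336.7
Current account = 741.3 + (-223.1) + 349.1 + (-336.7) = 530.6
(Excluded from the current account — capital account: capital transfers received from emigrants 117.4, debt forgiveness received from foreign official creditors 138.6; financial account: borrowing by resident firms from foreign banks 239.2, purchases of foreign government bonds by domestic residents 1119.3.)

530.6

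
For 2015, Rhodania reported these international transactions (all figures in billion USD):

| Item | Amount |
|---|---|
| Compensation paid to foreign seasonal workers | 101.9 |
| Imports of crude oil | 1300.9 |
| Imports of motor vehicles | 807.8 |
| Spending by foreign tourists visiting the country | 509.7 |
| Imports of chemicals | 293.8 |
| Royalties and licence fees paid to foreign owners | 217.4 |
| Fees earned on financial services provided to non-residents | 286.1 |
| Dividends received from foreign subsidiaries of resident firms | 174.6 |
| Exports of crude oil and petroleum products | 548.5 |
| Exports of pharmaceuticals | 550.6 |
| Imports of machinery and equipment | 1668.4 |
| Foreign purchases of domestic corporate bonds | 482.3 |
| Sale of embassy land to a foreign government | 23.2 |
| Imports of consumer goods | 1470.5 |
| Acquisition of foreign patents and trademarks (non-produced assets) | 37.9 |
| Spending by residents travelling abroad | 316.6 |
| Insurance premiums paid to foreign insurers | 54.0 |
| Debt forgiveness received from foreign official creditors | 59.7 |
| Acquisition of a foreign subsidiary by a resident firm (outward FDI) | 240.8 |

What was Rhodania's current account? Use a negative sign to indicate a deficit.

Goods: 550.6 - 1668.4 - 1470.5 - 293.8 - 807.8 + 548.5 - 1300.9 = -4442.3
Services: -54.0 + 286.1 - 217.4 - 316.6 + 509.7 = 207.8
Primary income: 174.6 - 101.9 = 72.7
Current account = (-4442.3) + 207.8 + 72.7 = -4161.8
(Excluded from the current account — financial account: foreign purchases of domestic corporate bonds 482.3, acquisition of a foreign subsidiary by a resident firm (outward FDI) 240.8; capital account: sale of embassy land to a foreign government 23.2, acquisition of foreign patents and trademarks (non-produced assets) 37.9, debt forgiveness received from foreign official creditors 59.7.)

-4161.8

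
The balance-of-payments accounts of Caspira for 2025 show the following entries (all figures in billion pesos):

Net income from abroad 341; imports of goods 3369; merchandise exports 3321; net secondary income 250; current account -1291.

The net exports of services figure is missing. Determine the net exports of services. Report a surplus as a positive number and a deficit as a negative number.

Current account = goods balance + services balance + net primary income + net secondary income
Sum of the known components = 543
Net exports of services = CA - (known components) = -1291 - 543 = -1834

-1834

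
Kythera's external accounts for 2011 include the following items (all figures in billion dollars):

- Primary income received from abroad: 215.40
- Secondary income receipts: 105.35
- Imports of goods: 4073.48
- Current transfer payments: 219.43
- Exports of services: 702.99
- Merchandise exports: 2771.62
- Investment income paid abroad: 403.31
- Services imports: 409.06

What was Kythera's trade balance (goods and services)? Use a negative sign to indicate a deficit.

Goods balance = 2771.62 - 4073.48 = -1301.86
Services balance = 702.99 - 409.06 = 293.93
Trade balance (goods + services) = -1301.86 + 293.93 = -1007.93

-1007.93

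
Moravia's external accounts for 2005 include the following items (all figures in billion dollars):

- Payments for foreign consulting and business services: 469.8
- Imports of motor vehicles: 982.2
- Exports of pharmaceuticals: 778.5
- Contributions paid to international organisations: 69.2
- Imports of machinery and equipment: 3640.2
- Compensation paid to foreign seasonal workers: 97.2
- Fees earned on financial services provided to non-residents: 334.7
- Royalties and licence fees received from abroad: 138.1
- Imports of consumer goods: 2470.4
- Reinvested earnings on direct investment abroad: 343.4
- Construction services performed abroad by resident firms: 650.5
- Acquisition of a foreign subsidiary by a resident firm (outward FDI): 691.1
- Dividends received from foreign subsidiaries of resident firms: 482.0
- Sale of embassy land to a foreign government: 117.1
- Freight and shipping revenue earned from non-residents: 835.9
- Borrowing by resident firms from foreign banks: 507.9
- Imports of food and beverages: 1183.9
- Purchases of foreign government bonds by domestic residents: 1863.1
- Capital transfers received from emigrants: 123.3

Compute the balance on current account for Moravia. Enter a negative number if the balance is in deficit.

Goods: -982.2 - 1183.9 - 2470.4 - 3640.2 + 778.5 = -7498.2
Services: 835.9 + 138.1 + 334.7 - 469.8 + 650.5 = 1489.4
Primary income: -97.2 + 482.0 + 343.4 = 728.2
Secondary income: -69.2
Current account = (-7498.2) + 1489.4 + 728.2 + (-69.2) = -5349.8
(Excluded from the current account — financial account: acquisition of a foreign subsidiary by a resident firm (outward FDI) 691.1, borrowing by resident firms from foreign banks 507.9, purchases of foreign government bonds by domestic residents 1863.1; capital account: sale of embassy land to a foreign government 117.1, capital transfers received from emigrants 123.3.)

-5349.8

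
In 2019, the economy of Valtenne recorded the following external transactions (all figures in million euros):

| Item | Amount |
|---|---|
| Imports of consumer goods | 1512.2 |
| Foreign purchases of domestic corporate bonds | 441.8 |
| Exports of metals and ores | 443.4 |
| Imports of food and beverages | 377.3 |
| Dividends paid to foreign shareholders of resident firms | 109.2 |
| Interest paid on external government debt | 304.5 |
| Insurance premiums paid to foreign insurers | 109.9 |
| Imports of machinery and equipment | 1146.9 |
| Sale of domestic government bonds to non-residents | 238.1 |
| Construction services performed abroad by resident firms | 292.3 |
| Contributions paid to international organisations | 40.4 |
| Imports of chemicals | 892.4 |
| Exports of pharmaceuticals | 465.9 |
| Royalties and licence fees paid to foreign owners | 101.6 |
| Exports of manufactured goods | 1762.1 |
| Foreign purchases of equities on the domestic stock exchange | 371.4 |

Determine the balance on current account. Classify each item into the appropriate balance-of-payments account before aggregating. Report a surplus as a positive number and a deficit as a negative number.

Goods: -377.3 + 443.4 + 465.9 - 1146.9 - 1512.2 + 1762.1 - 892.4 = -1257.4
Services: 292.3 - 109.9 - 101.6 = 80.8
Primary income: -109.2 - 304.5 = -413.7
Secondary income: -40.4
Current account = (-1257.4) + 80.8 + (-413.7) + (-40.4) = -1630.7
(Excluded from the current account — financial account: foreign purchases of domestic corporate bonds 441.8, sale of domestic government bonds to non-residents 238.1, foreign purchases of equities on the domestic stock exchange 371.4.)

-1630.7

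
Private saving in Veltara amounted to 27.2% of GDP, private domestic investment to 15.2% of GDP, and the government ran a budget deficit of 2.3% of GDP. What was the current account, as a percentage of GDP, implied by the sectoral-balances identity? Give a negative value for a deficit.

9.7

By the sectoral-balances identity, CA = (S_private - I) + (T - G).
Private balance = 27.2 - 15.2 = 12.0
Government balance (T - G) = -2.3
CA = 12.0 + (-2.3) = 9.7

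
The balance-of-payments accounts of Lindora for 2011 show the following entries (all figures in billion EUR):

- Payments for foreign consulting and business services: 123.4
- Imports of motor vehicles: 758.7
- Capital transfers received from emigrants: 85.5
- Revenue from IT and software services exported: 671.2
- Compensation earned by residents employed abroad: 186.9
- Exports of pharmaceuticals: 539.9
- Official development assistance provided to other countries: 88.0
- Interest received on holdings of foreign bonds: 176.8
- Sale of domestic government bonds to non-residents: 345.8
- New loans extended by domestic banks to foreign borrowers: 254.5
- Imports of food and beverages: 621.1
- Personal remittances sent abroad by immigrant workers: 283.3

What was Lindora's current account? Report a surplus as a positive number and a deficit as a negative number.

Goods: -758.7 - 621.1 + 539.9 = -839.9
Services: -123.4 + 671.2 = 547.8
Primary income: 176.8 + 186.9 = 363.7
Secondary income: -283.3 - 88.0 = -371.3
Current account = (-839.9) + 547.8 + 363.7 + (-371.3) = -299.7
(Excluded from the current account — capital account: capital transfers received from emigrants 85.5; financial account: sale of domestic government bonds to non-residents 345.8, new loans extended by domestic banks to foreign borrowers 254.5.)

-299.7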